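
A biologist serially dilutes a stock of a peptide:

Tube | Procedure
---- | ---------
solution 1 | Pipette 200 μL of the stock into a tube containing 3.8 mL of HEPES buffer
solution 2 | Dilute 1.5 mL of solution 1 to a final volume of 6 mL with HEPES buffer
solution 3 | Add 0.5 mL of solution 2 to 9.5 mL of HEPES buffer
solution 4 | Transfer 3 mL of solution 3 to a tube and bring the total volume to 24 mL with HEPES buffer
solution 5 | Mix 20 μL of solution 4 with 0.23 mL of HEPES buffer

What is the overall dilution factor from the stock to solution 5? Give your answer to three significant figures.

1.60 × 10^5

Step 1: 200 μL + 3.8 mL = 4000 μL total → factor 4000/200 = 20
Step 2: 1.5 mL brought to 6 mL → factor 6/1.5 = 4
Step 3: 0.5 mL + 9.5 mL = 10 mL total → factor 10/0.5 = 20
Step 4: 3 mL brought to 24 mL → factor 24/3 = 8
Step 5: 20 μL + 0.23 mL = 250 μL total → factor 250/20 = 12.5
Overall dilution factor = 20 × 4 × 20 × 8 × 12.5 = 1.6 × 10^5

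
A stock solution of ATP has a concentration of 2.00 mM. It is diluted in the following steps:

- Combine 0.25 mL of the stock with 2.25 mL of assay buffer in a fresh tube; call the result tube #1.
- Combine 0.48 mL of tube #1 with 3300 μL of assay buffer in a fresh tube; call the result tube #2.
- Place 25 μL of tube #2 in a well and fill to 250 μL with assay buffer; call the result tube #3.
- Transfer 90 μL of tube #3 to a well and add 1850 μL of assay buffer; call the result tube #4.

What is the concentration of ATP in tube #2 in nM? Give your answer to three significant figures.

2.54 × 10^4 nM

Step 1: 0.25 mL + 2.25 mL = 2.5 mL total → factor 2.5/0.25 = 10
Step 2: 0.48 mL + 3300 μL = 3.78 mL total → factor 3.78/0.48 = 7.875
Dilution factor through tube #2 = 10 × 7.875 = 78.75
[tube #2] = 2.00 mM / 78.75 = 0.02540 mM = 2.54 × 10^4 nM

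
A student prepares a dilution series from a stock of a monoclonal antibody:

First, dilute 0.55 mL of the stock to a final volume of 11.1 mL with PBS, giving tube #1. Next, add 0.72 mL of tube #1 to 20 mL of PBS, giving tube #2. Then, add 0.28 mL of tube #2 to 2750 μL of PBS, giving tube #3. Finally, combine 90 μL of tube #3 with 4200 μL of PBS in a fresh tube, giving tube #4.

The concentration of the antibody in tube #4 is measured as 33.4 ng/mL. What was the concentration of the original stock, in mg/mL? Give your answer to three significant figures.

Step 1: 0.55 mL brought to 11.1 mL → factor 11.1/0.55 = 20.182
Step 2: 0.72 mL + 20 mL = 20.72 mL total → factor 20.72/0.72 = 28.778
Step 3: 0.28 mL + 2750 μL = 3.03 mL total → factor 3.03/0.28 = 10.821
Step 4: 90 μL + 4200 μL = 4290 μL total → factor 4290/90 = 47.667
Overall dilution factor = 20.182 × 28.778 × 10.821 × 47.667 = 2.9958 × 10^5
Stock = 33.4 ng/mL × 2.9958 × 10^5 = 1.001 × 10^7 ng/mL = 10.0 mg/mL

10.0 mg/mL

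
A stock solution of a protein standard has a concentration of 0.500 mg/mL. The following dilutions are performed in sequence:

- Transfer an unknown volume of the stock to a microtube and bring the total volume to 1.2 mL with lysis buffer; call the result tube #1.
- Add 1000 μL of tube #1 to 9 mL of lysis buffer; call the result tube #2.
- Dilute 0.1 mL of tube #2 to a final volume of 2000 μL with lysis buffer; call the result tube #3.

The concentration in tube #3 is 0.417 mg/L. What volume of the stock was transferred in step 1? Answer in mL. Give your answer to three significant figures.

Step 1: v brought to 1.2 mL → factor = 1.2 mL/v
Step 2: 1000 μL + 9 mL = 10000 μL total → factor 10000/1000 = 10
Step 3: 0.1 mL brought to 2000 μL → factor 2/0.1 = 20
Product of known-step factors = 200
Overall factor = 0.500 mg/mL / (0.417 mg/L) = 1199
Step-1 factor = 1199 / 200 = 5.9952
v = 1.2 mL / 5.9952 = 0.200 mL

0.200 mL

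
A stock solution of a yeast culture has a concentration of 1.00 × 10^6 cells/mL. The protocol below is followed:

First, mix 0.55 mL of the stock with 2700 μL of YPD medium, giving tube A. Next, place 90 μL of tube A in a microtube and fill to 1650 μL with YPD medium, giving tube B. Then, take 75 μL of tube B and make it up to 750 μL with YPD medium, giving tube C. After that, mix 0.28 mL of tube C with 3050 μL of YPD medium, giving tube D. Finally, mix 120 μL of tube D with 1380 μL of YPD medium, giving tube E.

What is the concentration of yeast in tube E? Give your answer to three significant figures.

6.21 cells/mL

Step 1: 0.55 mL + 2700 μL = 3.25 mL total → factor 3.25/0.55 = 5.9091
Step 2: 90 μL brought to 1650 μL → factor 1650/90 = 18.333
Step 3: 75 μL brought to 750 μL → factor 750/75 = 10
Step 4: 0.28 mL + 3050 μL = 3.33 mL total → factor 3.33/0.28 = 11.893
Step 5: 120 μL + 1380 μL = 1500 μL total → factor 1500/120 = 12.5
Overall dilution factor = 5.9091 × 18.333 × 10 × 11.893 × 12.5 = 1.6105 × 10^5
Final = 1.00 × 10^6 cells/mL / 1.6105 × 10^5 = 6.21 cells/mL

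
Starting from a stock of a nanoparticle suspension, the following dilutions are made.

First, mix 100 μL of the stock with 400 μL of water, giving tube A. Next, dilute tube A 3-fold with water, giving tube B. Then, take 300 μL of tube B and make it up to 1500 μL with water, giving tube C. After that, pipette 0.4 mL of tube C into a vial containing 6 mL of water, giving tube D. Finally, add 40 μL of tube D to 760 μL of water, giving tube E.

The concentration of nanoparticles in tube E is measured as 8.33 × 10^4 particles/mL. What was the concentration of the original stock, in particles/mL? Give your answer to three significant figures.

Step 1: 100 μL + 400 μL = 500 μL total → factor 500/100 = 5
Step 2: 3-fold → factor 3
Step 3: 300 μL brought to 1500 μL → factor 1500/300 = 5
Step 4: 0.4 mL + 6 mL = 6.4 mL total → factor 6.4/0.4 = 16
Step 5: 40 μL + 760 μL = 800 μL total → factor 800/40 = 20
Overall dilution factor = 5 × 3 × 5 × 16 × 20 = 24000
Stock = 8.33 × 10^4 particles/mL × 24000 = 2.00 × 10^9 particles/mL

2.00 × 10^9 particles/mL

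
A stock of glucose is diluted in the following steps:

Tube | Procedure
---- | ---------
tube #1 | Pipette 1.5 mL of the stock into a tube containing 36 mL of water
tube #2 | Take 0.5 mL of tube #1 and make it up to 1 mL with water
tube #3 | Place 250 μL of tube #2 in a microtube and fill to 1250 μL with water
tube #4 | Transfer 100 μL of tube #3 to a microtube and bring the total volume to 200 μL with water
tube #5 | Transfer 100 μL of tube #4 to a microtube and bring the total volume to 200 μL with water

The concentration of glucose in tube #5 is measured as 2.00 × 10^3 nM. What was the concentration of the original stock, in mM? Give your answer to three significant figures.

2.00 mM

Step 1: 1.5 mL + 36 mL = 37.5 mL total → factor 37.5/1.5 = 25
Step 2: 0.5 mL brought to 1 mL → factor 1/0.5 = 2
Step 3: 250 μL brought to 1250 μL → factor 1250/250 = 5
Step 4: 100 μL brought to 200 μL → factor 200/100 = 2
Step 5: 100 μL brought to 200 μL → factor 200/100 = 2
Overall dilution factor = 25 × 2 × 5 × 2 × 2 = 1000
Stock = 2.00 × 10^3 nM × 1000 = 2.000 × 10^6 nM = 2.00 mM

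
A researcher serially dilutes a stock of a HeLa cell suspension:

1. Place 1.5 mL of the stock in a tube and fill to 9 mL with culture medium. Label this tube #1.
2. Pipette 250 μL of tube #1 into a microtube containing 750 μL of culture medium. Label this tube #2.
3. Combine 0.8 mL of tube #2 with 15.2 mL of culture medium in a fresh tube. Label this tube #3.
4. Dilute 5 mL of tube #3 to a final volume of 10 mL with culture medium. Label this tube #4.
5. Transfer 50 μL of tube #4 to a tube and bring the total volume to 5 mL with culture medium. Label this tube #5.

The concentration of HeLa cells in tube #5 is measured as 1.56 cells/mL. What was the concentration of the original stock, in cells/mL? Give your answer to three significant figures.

1.50 × 10^5 cells/mL

Step 1: 1.5 mL brought to 9 mL → factor 9/1.5 = 6
Step 2: 250 μL + 750 μL = 1000 μL total → factor 1000/250 = 4
Step 3: 0.8 mL + 15.2 mL = 16 mL total → factor 16/0.8 = 20
Step 4: 5 mL brought to 10 mL → factor 10/5 = 2
Step 5: 50 μL brought to 5 mL → factor 5000/50 = 100
Overall dilution factor = 6 × 4 × 20 × 2 × 100 = 96000
Stock = 1.56 cells/mL × 96000 = 1.50 × 10^5 cells/mL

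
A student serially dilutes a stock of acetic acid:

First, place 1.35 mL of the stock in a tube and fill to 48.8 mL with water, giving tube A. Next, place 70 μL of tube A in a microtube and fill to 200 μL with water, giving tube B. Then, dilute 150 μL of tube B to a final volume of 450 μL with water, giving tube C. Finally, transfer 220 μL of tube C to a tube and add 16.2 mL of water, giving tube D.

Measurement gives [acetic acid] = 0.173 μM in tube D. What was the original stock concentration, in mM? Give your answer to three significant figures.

Step 1: 1.35 mL brought to 48.8 mL → factor 48.8/1.35 = 36.148
Step 2: 70 μL brought to 200 μL → factor 200/70 = 2.8571
Step 3: 150 μL brought to 450 μL → factor 450/150 = 3
Step 4: 220 μL + 16.2 mL = 16420 μL total → factor 16420/220 = 74.636
Overall dilution factor = 36.148 × 2.8571 × 3 × 74.636 = 23125
Stock = 0.173 μM × 23125 = 4001 μM = 4.00 mM

4.00 mM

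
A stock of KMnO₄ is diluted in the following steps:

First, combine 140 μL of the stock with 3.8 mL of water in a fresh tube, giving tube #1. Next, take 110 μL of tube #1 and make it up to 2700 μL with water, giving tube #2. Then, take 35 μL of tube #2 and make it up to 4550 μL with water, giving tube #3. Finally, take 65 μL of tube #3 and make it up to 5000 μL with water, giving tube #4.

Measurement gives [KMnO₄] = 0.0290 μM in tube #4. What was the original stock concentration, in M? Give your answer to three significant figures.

0.200 M

Step 1: 140 μL + 3.8 mL = 3940 μL total → factor 3940/140 = 28.143
Step 2: 110 μL brought to 2700 μL → factor 2700/110 = 24.545
Step 3: 35 μL brought to 4550 μL → factor 4550/35 = 130
Step 4: 65 μL brought to 5000 μL → factor 5000/65 = 76.923
Overall dilution factor = 28.143 × 24.545 × 130 × 76.923 = 6.9078 × 10^6
Stock = 0.0290 μM × 6.9078 × 10^6 = 2.003 × 10^5 μM = 0.200 M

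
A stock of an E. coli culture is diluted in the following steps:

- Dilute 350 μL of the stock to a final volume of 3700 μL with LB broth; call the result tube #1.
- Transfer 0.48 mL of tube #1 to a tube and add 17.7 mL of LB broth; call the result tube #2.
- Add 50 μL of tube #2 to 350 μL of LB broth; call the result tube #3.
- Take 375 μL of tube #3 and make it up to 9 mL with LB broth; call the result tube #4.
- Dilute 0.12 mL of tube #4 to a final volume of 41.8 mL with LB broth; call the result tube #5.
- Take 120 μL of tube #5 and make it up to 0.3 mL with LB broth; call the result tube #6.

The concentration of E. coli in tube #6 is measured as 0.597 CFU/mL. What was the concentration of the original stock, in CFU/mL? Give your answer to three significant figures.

Step 1: 350 μL brought to 3700 μL → factor 3700/350 = 10.571
Step 2: 0.48 mL + 17.7 mL = 18.18 mL total → factor 18.18/0.48 = 37.875
Step 3: 50 μL + 350 μL = 400 μL total → factor 400/50 = 8
Step 4: 375 μL brought to 9 mL → factor 9000/375 = 24
Step 5: 0.12 mL brought to 41.8 mL → factor 41.8/0.12 = 348.33
Step 6: 120 μL brought to 0.3 mL → factor 300/120 = 2.5
Overall dilution factor = 10.571 × 37.875 × 8 × 24 × 348.33 × 2.5 = 6.6946 × 10^7
Stock = 0.597 CFU/mL × 6.6946 × 10^7 = 4.00 × 10^7 CFU/mL

4.00 × 10^7 CFU/mL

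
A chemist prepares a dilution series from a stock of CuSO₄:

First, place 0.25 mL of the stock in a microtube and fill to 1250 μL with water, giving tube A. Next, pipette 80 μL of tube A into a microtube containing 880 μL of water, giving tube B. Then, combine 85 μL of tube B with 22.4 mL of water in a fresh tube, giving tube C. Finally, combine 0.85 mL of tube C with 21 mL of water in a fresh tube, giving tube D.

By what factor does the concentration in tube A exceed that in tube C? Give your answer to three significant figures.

Step 1: 0.25 mL brought to 1250 μL → factor 1.25/0.25 = 5
Step 2: 80 μL + 880 μL = 960 μL total → factor 960/80 = 12
Step 3: 85 μL + 22.4 mL = 22485 μL total → factor 22485/85 = 264.53
Dilution factor to tube A = 5; to tube C = 15872
[tube A]/[tube C] = (factor to tube C)/(factor to tube A) = 15872/5 = 3.17 × 10^3

3.17 × 10^3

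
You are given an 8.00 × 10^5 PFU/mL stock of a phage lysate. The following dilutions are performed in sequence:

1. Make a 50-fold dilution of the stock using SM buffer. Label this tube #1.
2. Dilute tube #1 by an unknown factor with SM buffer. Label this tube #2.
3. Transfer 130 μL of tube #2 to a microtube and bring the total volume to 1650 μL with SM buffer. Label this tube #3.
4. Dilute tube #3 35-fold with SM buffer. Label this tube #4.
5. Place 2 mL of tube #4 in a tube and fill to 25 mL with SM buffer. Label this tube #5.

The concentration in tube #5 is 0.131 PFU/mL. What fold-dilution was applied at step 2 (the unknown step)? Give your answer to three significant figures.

22.0-fold

Step 1: 50-fold → factor 50
Step 2: unknown factor x
Step 3: 130 μL brought to 1650 μL → factor 1650/130 = 12.692
Step 4: 35-fold → factor 35
Step 5: 2 mL brought to 25 mL → factor 25/2 = 12.5
Product of known-step factors = 2.7764 × 10^5
Overall factor = 8.00 × 10^5 PFU/mL / (0.131 PFU/mL) = 6.1069 × 10^6
x = 6.1069 × 10^6 / 2.7764 × 10^5 = 22.0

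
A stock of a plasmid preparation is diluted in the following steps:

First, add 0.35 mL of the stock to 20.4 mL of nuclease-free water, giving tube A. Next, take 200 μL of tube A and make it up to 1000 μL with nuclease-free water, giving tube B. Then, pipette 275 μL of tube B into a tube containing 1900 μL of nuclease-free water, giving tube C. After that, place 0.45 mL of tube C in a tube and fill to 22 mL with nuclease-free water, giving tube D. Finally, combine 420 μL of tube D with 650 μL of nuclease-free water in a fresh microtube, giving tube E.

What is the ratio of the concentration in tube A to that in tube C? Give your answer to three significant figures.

Step 1: 0.35 mL + 20.4 mL = 20.75 mL total → factor 20.75/0.35 = 59.286
Step 2: 200 μL brought to 1000 μL → factor 1000/200 = 5
Step 3: 275 μL + 1900 μL = 2175 μL total → factor 2175/275 = 7.9091
Dilution factor to tube A = 59.286; to tube C = 2344.5
[tube A]/[tube C] = (factor to tube C)/(factor to tube A) = 2344.5/59.286 = 39.5

39.5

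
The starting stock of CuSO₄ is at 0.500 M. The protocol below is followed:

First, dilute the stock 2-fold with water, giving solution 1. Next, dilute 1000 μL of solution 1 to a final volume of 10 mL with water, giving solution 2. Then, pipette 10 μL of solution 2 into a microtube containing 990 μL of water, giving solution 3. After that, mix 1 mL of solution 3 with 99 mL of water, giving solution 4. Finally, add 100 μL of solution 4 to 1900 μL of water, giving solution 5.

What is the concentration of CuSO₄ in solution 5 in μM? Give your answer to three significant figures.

Step 1: 2-fold → factor 2
Step 2: 1000 μL brought to 10 mL → factor 10000/1000 = 10
Step 3: 10 μL + 990 μL = 1000 μL total → factor 1000/10 = 100
Step 4: 1 mL + 99 mL = 100 mL total → factor 100/1 = 100
Step 5: 100 μL + 1900 μL = 2000 μL total → factor 2000/100 = 20
Overall dilution factor = 2 × 10 × 100 × 100 × 20 = 4 × 10^6
Final = 0.500 M / 4 × 10^6 = 1.250 × 10^-7 M = 0.125 μM

0.125 μM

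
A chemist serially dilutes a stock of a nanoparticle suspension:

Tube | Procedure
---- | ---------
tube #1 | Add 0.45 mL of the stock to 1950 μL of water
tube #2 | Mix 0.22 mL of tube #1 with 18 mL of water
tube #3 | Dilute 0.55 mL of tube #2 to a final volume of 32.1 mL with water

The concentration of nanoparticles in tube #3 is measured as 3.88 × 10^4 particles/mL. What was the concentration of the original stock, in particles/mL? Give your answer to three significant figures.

Step 1: 0.45 mL + 1950 μL = 2.4 mL total → factor 2.4/0.45 = 5.3333
Step 2: 0.22 mL + 18 mL = 18.22 mL total → factor 18.22/0.22 = 82.818
Step 3: 0.55 mL brought to 32.1 mL → factor 32.1/0.55 = 58.364
Overall dilution factor = 5.3333 × 82.818 × 58.364 = 25779
Stock = 3.88 × 10^4 particles/mL × 25779 = 1.00 × 10^9 particles/mL

1.00 × 10^9 particles/mL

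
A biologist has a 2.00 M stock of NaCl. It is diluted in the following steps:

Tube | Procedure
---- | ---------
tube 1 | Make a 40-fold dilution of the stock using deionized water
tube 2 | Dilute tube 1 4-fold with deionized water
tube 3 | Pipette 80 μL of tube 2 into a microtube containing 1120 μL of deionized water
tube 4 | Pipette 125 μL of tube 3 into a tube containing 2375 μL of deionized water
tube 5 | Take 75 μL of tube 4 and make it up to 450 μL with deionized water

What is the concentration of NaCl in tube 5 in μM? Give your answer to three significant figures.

6.94 μM

Step 1: 40-fold → factor 40
Step 2: 4-fold → factor 4
Step 3: 80 μL + 1120 μL = 1200 μL total → factor 1200/80 = 15
Step 4: 125 μL + 2375 μL = 2500 μL total → factor 2500/125 = 20
Step 5: 75 μL brought to 450 μL → factor 450/75 = 6
Overall dilution factor = 40 × 4 × 15 × 20 × 6 = 2.88 × 10^5
Final = 2.00 M / 2.88 × 10^5 = 6.944 × 10^-6 M = 6.94 μM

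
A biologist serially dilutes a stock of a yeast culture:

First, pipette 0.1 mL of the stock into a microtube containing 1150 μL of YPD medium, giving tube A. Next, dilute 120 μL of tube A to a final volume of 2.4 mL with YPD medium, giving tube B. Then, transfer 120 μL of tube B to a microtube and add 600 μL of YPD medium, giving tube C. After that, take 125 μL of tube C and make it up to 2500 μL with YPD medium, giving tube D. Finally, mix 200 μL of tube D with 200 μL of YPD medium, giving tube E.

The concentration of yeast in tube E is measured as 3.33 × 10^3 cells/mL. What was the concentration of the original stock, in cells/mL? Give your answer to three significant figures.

2.00 × 10^8 cells/mL

Step 1: 0.1 mL + 1150 μL = 1.25 mL total → factor 1.25/0.1 = 12.5
Step 2: 120 μL brought to 2.4 mL → factor 2400/120 = 20
Step 3: 120 μL + 600 μL = 720 μL total → factor 720/120 = 6
Step 4: 125 μL brought to 2500 μL → factor 2500/125 = 20
Step 5: 200 μL + 200 μL = 400 μL total → factor 400/200 = 2
Overall dilution factor = 12.5 × 20 × 6 × 20 × 2 = 60000
Stock = 3.33 × 10^3 cells/mL × 60000 = 2.00 × 10^8 cells/mL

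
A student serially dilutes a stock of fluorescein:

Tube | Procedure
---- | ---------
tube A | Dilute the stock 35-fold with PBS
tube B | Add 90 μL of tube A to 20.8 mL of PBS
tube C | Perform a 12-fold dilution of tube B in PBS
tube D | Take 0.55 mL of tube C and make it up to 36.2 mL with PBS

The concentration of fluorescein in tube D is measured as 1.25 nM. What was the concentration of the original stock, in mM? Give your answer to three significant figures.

8.02 mM

Step 1: 35-fold → factor 35
Step 2: 90 μL + 20.8 mL = 20890 μL total → factor 20890/90 = 232.11
Step 3: 12-fold → factor 12
Step 4: 0.55 mL brought to 36.2 mL → factor 36.2/0.55 = 65.818
Overall dilution factor = 35 × 232.11 × 12 × 65.818 = 6.4164 × 10^6
Stock = 1.25 nM × 6.4164 × 10^6 = 8.020 × 10^6 nM = 8.02 mM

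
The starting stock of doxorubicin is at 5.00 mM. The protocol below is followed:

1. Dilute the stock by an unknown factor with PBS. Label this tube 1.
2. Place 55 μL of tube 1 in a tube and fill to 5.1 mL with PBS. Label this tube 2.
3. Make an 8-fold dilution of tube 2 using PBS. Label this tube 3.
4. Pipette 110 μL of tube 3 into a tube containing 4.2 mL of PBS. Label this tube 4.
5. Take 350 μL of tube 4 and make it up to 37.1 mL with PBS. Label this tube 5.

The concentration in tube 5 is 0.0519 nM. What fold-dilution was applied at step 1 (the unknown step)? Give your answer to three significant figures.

Step 1: unknown factor x
Step 2: 55 μL brought to 5.1 mL → factor 5100/55 = 92.727
Step 3: 8-fold → factor 8
Step 4: 110 μL + 4.2 mL = 4310 μL total → factor 4310/110 = 39.182
Step 5: 350 μL brought to 37.1 mL → factor 37100/350 = 106
Product of known-step factors = 3.081 × 10^6
Overall factor = 5.00 mM / (0.0519 nM) = 9.6339 × 10^7
x = 9.6339 × 10^7 / 3.081 × 10^6 = 31.3

31.3-fold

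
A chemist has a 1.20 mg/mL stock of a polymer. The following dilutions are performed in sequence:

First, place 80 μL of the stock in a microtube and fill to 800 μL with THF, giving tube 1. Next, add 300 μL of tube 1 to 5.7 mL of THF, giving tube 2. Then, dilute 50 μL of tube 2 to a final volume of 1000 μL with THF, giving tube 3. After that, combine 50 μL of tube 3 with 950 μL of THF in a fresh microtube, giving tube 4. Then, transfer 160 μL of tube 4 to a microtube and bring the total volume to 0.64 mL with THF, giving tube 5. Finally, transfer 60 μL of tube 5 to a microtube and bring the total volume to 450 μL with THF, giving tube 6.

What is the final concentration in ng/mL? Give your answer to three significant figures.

Step 1: 80 μL brought to 800 μL → factor 800/80 = 10
Step 2: 300 μL + 5.7 mL = 6000 μL total → factor 6000/300 = 20
Step 3: 50 μL brought to 1000 μL → factor 1000/50 = 20
Step 4: 50 μL + 950 μL = 1000 μL total → factor 1000/50 = 20
Step 5: 160 μL brought to 0.64 mL → factor 640/160 = 4
Step 6: 60 μL brought to 450 μL → factor 450/60 = 7.5
Overall dilution factor = 10 × 20 × 20 × 20 × 4 × 7.5 = 2.4 × 10^6
Final = 1.20 mg/mL / 2.4 × 10^6 = 5.000 × 10^-7 mg/mL = 0.500 ng/mL

0.500 ng/mL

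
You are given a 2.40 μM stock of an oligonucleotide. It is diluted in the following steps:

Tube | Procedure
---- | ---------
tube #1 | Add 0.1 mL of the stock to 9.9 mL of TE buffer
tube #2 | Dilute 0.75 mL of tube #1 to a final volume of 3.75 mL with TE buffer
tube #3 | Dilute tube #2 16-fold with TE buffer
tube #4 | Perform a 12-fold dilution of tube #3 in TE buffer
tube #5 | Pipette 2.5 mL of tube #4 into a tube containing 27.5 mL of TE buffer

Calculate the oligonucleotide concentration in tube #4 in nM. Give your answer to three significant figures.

Step 1: 0.1 mL + 9.9 mL = 10 mL total → factor 10/0.1 = 100
Step 2: 0.75 mL brought to 3.75 mL → factor 3.75/0.75 = 5
Step 3: 16-fold → factor 16
Step 4: 12-fold → factor 12
Dilution factor through tube #4 = 100 × 5 × 16 × 12 = 96000
[tube #4] = 2.40 μM / 96000 = 2.500 × 10^-5 μM = 0.0250 nM

0.0250 nM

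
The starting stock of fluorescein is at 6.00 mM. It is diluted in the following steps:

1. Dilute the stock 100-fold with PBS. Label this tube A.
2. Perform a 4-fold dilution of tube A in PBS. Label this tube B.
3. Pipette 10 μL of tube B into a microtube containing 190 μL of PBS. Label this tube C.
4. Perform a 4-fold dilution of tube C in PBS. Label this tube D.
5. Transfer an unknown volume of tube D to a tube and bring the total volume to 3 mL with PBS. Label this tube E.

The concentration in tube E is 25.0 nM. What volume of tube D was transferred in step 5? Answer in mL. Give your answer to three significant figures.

Step 1: 100-fold → factor 100
Step 2: 4-fold → factor 4
Step 3: 10 μL + 190 μL = 200 μL total → factor 200/10 = 20
Step 4: 4-fold → factor 4
Step 5: v brought to 3 mL → factor = 3 mL/v
Product of known-step factors = 32000
Overall factor = 6.00 mM / (25.0 nM) = 2.4 × 10^5
Step-5 factor = 2.4 × 10^5 / 32000 = 7.5
v = 3 mL / 7.5 = 0.400 mL

0.400 mL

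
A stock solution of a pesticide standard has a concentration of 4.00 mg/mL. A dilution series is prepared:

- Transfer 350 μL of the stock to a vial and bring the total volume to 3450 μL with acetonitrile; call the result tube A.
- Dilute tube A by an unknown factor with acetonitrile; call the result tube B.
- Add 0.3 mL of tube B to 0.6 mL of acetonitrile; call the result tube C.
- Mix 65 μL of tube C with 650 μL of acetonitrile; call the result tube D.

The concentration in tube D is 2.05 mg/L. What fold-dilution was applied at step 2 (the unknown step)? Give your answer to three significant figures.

Step 1: 350 μL brought to 3450 μL → factor 3450/350 = 9.8571
Step 2: unknown factor x
Step 3: 0.3 mL + 0.6 mL = 0.9 mL total → factor 0.9/0.3 = 3
Step 4: 65 μL + 650 μL = 715 μL total → factor 715/65 = 11
Product of known-step factors = 325.29
Overall factor = 4.00 mg/mL / (2.05 mg/L) = 1951.2
x = 1951.2 / 325.29 = 6.00

6.00-fold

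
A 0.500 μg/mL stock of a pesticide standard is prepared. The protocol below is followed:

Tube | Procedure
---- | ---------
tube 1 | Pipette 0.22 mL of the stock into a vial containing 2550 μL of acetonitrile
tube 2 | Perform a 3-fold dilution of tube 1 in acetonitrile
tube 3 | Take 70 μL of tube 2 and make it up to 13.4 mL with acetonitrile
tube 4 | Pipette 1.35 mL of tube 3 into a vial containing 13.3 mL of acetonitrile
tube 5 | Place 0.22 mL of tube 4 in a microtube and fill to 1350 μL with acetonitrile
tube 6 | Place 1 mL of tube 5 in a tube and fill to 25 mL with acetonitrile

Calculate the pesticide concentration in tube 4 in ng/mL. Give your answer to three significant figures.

0.00637 ng/mL

Step 1: 0.22 mL + 2550 μL = 2.77 mL total → factor 2.77/0.22 = 12.591
Step 2: 3-fold → factor 3
Step 3: 70 μL brought to 13.4 mL → factor 13400/70 = 191.43
Step 4: 1.35 mL + 13.3 mL = 14.65 mL total → factor 14.65/1.35 = 10.852
Dilution factor through tube 4 = 12.591 × 3 × 191.43 × 10.852 = 78467
[tube 4] = 0.500 μg/mL / 78467 = 6.372 × 10^-6 μg/mL = 0.00637 ng/mL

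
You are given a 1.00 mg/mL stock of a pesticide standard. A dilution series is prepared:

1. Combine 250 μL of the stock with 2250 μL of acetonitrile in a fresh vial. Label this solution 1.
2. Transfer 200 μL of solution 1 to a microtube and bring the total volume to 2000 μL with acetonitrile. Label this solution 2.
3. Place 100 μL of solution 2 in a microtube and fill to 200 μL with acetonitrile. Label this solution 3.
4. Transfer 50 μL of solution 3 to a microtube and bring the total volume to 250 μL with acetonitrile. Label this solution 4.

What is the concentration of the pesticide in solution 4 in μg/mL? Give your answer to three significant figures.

Step 1: 250 μL + 2250 μL = 2500 μL total → factor 2500/250 = 10
Step 2: 200 μL brought to 2000 μL → factor 2000/200 = 10
Step 3: 100 μL brought to 200 μL → factor 200/100 = 2
Step 4: 50 μL brought to 250 μL → factor 250/50 = 5
Overall dilution factor = 10 × 10 × 2 × 5 = 1000
Final = 1.00 mg/mL / 1000 = 0.001000 mg/mL = 1.00 μg/mL

1.00 μg/mL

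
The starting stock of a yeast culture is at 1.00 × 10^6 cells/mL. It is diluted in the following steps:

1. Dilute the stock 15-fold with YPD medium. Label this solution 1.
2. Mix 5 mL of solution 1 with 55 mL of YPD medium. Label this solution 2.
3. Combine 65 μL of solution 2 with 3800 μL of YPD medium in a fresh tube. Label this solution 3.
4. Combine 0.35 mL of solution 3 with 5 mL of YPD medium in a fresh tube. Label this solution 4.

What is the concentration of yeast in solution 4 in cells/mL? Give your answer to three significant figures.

Step 1: 15-fold → factor 15
Step 2: 5 mL + 55 mL = 60 mL total → factor 60/5 = 12
Step 3: 65 μL + 3800 μL = 3865 μL total → factor 3865/65 = 59.462
Step 4: 0.35 mL + 5 mL = 5.35 mL total → factor 5.35/0.35 = 15.286
Overall dilution factor = 15 × 12 × 59.462 × 15.286 = 1.636 × 10^5
Final = 1.00 × 10^6 cells/mL / 1.636 × 10^5 = 6.11 cells/mL

6.11 cells/mL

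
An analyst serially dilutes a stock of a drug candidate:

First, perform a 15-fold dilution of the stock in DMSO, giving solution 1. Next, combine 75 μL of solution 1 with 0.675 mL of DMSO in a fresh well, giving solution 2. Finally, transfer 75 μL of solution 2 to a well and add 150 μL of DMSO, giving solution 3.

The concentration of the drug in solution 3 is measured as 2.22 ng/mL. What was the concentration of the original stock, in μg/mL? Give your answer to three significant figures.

Step 1: 15-fold → factor 15
Step 2: 75 μL + 0.675 mL = 750 μL total → factor 750/75 = 10
Step 3: 75 μL + 150 μL = 225 μL total → factor 225/75 = 3
Overall dilution factor = 15 × 10 × 3 = 450
Stock = 2.22 ng/mL × 450 = 999.0 ng/mL = 0.999 μg/mL

0.999 μg/mL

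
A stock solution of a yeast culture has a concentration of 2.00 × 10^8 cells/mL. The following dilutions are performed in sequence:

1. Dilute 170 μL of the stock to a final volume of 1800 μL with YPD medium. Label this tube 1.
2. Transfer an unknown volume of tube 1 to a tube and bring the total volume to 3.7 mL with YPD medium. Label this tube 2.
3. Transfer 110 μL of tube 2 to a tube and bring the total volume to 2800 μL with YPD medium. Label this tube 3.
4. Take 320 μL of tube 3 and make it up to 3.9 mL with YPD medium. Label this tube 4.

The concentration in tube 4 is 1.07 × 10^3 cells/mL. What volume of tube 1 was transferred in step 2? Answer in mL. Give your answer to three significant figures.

0.0650 mL

Step 1: 170 μL brought to 1800 μL → factor 1800/170 = 10.588
Step 2: v brought to 3.7 mL → factor = 3.7 mL/v
Step 3: 110 μL brought to 2800 μL → factor 2800/110 = 25.455
Step 4: 320 μL brought to 3.9 mL → factor 3900/320 = 12.188
Product of known-step factors = 3284.8
Overall factor = 2.00 × 10^8 cells/mL / (1.07 × 10^3 cells/mL) = 1.8692 × 10^5
Step-2 factor = 1.8692 × 10^5 / 3284.8 = 56.904
v = 3.7 mL / 56.904 = 0.0650 mL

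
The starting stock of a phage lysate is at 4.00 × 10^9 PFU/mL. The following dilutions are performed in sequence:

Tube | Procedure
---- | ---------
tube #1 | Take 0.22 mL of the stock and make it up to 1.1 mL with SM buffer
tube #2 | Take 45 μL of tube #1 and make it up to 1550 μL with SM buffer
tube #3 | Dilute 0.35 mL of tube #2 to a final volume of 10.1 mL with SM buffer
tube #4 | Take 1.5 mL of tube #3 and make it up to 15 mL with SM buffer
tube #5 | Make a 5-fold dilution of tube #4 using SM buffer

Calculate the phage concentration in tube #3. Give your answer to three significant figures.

Step 1: 0.22 mL brought to 1.1 mL → factor 1.1/0.22 = 5
Step 2: 45 μL brought to 1550 μL → factor 1550/45 = 34.444
Step 3: 0.35 mL brought to 10.1 mL → factor 10.1/0.35 = 28.857
Dilution factor through tube #3 = 5 × 34.444 × 28.857 = 4969.8
[tube #3] = 4.00 × 10^9 PFU/mL / 4969.8 = 8.05 × 10^5 PFU/mL

8.05 × 10^5 PFU/mL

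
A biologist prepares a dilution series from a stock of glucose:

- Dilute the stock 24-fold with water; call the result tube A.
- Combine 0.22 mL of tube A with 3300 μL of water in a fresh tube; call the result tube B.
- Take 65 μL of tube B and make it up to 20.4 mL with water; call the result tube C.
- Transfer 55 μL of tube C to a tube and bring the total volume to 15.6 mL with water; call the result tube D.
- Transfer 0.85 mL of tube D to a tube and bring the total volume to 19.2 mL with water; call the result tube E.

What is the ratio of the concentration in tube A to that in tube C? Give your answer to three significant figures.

5.02 × 10^3

Step 1: 24-fold → factor 24
Step 2: 0.22 mL + 3300 μL = 3.52 mL total → factor 3.52/0.22 = 16
Step 3: 65 μL brought to 20.4 mL → factor 20400/65 = 313.85
Dilution factor to tube A = 24; to tube C = 1.2052 × 10^5
[tube A]/[tube C] = (factor to tube C)/(factor to tube A) = 1.2052 × 10^5/24 = 5.02 × 10^3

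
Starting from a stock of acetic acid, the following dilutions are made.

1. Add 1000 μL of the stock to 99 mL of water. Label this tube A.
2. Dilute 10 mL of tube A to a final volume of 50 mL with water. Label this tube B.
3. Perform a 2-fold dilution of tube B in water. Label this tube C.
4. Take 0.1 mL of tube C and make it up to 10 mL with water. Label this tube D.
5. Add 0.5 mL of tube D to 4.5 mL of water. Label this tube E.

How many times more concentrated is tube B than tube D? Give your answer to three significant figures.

Step 1: 1000 μL + 99 mL = 1 × 10^5 μL total → factor 1 × 10^5/1000 = 100
Step 2: 10 mL brought to 50 mL → factor 50/10 = 5
Step 3: 2-fold → factor 2
Step 4: 0.1 mL brought to 10 mL → factor 10/0.1 = 100
Dilution factor to tube B = 500; to tube D = 1 × 10^5
[tube B]/[tube D] = (factor to tube D)/(factor to tube B) = 1 × 10^5/500 = 200

200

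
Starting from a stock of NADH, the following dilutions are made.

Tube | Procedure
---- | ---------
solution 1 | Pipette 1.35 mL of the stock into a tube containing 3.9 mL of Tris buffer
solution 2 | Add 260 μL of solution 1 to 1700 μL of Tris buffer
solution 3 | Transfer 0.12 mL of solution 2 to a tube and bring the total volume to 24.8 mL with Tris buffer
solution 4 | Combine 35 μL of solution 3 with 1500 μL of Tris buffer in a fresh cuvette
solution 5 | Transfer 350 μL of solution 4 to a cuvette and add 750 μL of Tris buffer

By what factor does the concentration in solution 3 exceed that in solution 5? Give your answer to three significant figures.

138

Step 1: 1.35 mL + 3.9 mL = 5.25 mL total → factor 5.25/1.35 = 3.8889
Step 2: 260 μL + 1700 μL = 1960 μL total → factor 1960/260 = 7.5385
Step 3: 0.12 mL brought to 24.8 mL → factor 24.8/0.12 = 206.67
Step 4: 35 μL + 1500 μL = 1535 μL total → factor 1535/35 = 43.857
Step 5: 350 μL + 750 μL = 1100 μL total → factor 1100/350 = 3.1429
Dilution factor to solution 3 = 6058.7; to solution 5 = 8.3511 × 10^5
[solution 3]/[solution 5] = (factor to solution 5)/(factor to solution 3) = 8.3511 × 10^5/6058.7 = 138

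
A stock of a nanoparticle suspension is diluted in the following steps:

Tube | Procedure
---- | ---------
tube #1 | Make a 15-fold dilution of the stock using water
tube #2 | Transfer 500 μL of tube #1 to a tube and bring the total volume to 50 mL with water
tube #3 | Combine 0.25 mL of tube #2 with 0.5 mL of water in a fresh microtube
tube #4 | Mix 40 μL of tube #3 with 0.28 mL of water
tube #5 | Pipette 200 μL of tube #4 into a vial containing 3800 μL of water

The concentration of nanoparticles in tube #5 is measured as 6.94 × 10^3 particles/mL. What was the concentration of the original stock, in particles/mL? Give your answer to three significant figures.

Step 1: 15-fold → factor 15
Step 2: 500 μL brought to 50 mL → factor 50000/500 = 100
Step 3: 0.25 mL + 0.5 mL = 0.75 mL total → factor 0.75/0.25 = 3
Step 4: 40 μL + 0.28 mL = 320 μL total → factor 320/40 = 8
Step 5: 200 μL + 3800 μL = 4000 μL total → factor 4000/200 = 20
Overall dilution factor = 15 × 100 × 3 × 8 × 20 = 7.2 × 10^5
Stock = 6.94 × 10^3 particles/mL × 7.2 × 10^5 = 5.00 × 10^9 particles/mL

5.00 × 10^9 particles/mL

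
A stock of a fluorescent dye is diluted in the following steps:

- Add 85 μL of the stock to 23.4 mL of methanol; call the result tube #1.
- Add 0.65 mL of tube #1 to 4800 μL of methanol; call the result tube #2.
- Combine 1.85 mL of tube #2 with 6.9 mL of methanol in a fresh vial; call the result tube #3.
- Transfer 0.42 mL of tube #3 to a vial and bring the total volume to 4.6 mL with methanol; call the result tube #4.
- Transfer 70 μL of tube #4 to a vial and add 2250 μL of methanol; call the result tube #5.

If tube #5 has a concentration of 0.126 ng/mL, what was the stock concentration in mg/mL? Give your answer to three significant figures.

Step 1: 85 μL + 23.4 mL = 23485 μL total → factor 23485/85 = 276.29
Step 2: 0.65 mL + 4800 μL = 5.45 mL total → factor 5.45/0.65 = 8.3846
Step 3: 1.85 mL + 6.9 mL = 8.75 mL total → factor 8.75/1.85 = 4.7297
Step 4: 0.42 mL brought to 4.6 mL → factor 4.6/0.42 = 10.952
Step 5: 70 μL + 2250 μL = 2320 μL total → factor 2320/70 = 33.143
Overall dilution factor = 276.29 × 8.3846 × 4.7297 × 10.952 × 33.143 = 3.9773 × 10^6
Stock = 0.126 ng/mL × 3.9773 × 10^6 = 5.011 × 10^5 ng/mL = 0.501 mg/mL

0.501 mg/mL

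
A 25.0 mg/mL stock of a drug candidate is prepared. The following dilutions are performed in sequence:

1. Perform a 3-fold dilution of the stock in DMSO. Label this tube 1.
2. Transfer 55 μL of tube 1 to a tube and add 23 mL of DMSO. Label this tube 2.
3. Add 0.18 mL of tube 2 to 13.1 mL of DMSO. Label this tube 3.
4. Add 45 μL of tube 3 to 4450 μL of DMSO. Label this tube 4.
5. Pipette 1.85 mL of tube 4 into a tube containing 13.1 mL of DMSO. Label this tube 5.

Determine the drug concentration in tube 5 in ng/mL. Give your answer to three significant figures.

Step 1: 3-fold → factor 3
Step 2: 55 μL + 23 mL = 23055 μL total → factor 23055/55 = 419.18
Step 3: 0.18 mL + 13.1 mL = 13.28 mL total → factor 13.28/0.18 = 73.778
Step 4: 45 μL + 4450 μL = 4495 μL total → factor 4495/45 = 99.889
Step 5: 1.85 mL + 13.1 mL = 14.95 mL total → factor 14.95/1.85 = 8.0811
Overall dilution factor = 3 × 419.18 × 73.778 × 99.889 × 8.0811 = 7.4892 × 10^7
Final = 25.0 mg/mL / 7.4892 × 10^7 = 3.338 × 10^-7 mg/mL = 0.334 ng/mL

0.334 ng/mL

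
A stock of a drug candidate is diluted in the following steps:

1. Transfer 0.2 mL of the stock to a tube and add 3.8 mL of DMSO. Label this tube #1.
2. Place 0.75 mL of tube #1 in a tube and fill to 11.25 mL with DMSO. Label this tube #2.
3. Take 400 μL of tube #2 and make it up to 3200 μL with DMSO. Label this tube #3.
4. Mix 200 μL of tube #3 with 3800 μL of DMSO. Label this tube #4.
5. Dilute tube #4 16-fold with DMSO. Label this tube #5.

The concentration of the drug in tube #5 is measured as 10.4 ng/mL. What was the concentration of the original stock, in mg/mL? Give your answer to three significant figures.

Step 1: 0.2 mL + 3.8 mL = 4 mL total → factor 4/0.2 = 20
Step 2: 0.75 mL brought to 11.25 mL → factor 11.25/0.75 = 15
Step 3: 400 μL brought to 3200 μL → factor 3200/400 = 8
Step 4: 200 μL + 3800 μL = 4000 μL total → factor 4000/200 = 20
Step 5: 16-fold → factor 16
Overall dilution factor = 20 × 15 × 8 × 20 × 16 = 7.68 × 10^5
Stock = 10.4 ng/mL × 7.68 × 10^5 = 7.987 × 10^6 ng/mL = 7.99 mg/mL

7.99 mg/mL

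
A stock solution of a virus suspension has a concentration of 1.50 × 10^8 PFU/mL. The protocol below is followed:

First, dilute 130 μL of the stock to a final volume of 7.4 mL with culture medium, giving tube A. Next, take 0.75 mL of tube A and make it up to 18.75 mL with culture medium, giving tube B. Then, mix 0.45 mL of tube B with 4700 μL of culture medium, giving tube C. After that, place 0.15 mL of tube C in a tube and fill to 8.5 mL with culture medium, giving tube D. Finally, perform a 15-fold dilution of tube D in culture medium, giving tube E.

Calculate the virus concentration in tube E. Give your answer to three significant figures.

10.8 PFU/mL

Step 1: 130 μL brought to 7.4 mL → factor 7400/130 = 56.923
Step 2: 0.75 mL brought to 18.75 mL → factor 18.75/0.75 = 25
Step 3: 0.45 mL + 4700 μL = 5.15 mL total → factor 5.15/0.45 = 11.444
Step 4: 0.15 mL brought to 8.5 mL → factor 8.5/0.15 = 56.667
Step 5: 15-fold → factor 15
Dilution factor through tube E = 56.923 × 25 × 11.444 × 56.667 × 15 = 1.3843 × 10^7
[tube E] = 1.50 × 10^8 PFU/mL / 1.3843 × 10^7 = 10.8 PFU/mL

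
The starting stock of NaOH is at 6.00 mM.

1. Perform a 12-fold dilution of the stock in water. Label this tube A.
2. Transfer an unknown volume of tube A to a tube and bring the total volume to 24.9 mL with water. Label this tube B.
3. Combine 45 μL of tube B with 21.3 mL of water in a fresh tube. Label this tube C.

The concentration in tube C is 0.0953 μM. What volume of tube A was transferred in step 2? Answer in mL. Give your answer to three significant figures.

2.25 mL

Step 1: 12-fold → factor 12
Step 2: v brought to 24.9 mL → factor = 24.9 mL/v
Step 3: 45 μL + 21.3 mL = 21345 μL total → factor 21345/45 = 474.33
Product of known-step factors = 5692
Overall factor = 6.00 mM / (0.0953 μM) = 62959
Step-2 factor = 62959 / 5692 = 11.061
v = 24.9 mL / 11.061 = 2.25 mL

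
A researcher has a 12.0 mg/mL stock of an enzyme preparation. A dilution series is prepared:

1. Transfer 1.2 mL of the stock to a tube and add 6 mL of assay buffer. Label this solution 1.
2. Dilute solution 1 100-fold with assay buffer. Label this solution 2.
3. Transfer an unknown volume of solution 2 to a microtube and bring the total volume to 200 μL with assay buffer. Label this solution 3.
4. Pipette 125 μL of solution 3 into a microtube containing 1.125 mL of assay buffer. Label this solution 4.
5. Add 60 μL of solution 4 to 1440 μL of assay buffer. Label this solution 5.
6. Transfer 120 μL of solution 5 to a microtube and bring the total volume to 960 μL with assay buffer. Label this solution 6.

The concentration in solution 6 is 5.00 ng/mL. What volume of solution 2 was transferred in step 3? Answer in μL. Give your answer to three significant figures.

100 μL

Step 1: 1.2 mL + 6 mL = 7.2 mL total → factor 7.2/1.2 = 6
Step 2: 100-fold → factor 100
Step 3: v brought to 200 μL → factor = 200 μL/v
Step 4: 125 μL + 1.125 mL = 1250 μL total → factor 1250/125 = 10
Step 5: 60 μL + 1440 μL = 1500 μL total → factor 1500/60 = 25
Step 6: 120 μL brought to 960 μL → factor 960/120 = 8
Product of known-step factors = 1.2 × 10^6
Overall factor = 12.0 mg/mL / (5.00 ng/mL) = 2.4 × 10^6
Step-3 factor = 2.4 × 10^6 / 1.2 × 10^6 = 2
v = 200 μL / 2 = 100 μL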